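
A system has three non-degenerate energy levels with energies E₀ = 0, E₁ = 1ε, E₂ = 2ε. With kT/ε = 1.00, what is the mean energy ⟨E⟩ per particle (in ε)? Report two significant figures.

Eᵢ/kT = 0, 1.000, 2.000.
Z = Σ e^(−Eᵢ/kT) = e^(−0) + e^(−1.000) + e^(−2.000) = 1.000 + 0.3679 + 0.1353 = 1.503.
⟨E⟩ = Σ Eᵢ e^(−Eᵢ/kT) / Z = (0·1.000 + 1·0.3679 + 2·0.1353) / 1.503 = 0.42 ε.

0.42 ε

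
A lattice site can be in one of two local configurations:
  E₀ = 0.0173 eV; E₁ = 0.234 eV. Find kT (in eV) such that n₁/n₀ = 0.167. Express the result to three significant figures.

n₁/n₀ = exp[−(E₁−E₀)/kT] = 0.167.
⇒ (E₁−E₀)/kT = ln(1/0.167) = ln(5.9880) = 1.7898.
kT = 0.2167 eV / 1.7898 = 0.121 eV.

0.121 eV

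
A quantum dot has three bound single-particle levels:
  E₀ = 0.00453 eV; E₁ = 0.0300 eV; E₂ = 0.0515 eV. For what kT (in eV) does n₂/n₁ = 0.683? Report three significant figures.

n₂/n₁ = exp[−(E₂−E₁)/kT] = 0.683.
⇒ (E₂−E₁)/kT = ln(1/0.683) = ln(1.4641) = 0.38124.
kT = 0.0215 eV / 0.38124 = 0.0564 eV.

0.0564 eV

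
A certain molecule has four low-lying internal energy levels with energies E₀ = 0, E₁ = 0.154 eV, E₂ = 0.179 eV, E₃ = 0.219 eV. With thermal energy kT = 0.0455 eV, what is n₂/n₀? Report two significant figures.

0.020

n₂/n₀ = exp[−(E₂−E₀)/kT] = exp(−(0.179 eV)/(0.0455 eV)) = exp(-3.934) = 0.020.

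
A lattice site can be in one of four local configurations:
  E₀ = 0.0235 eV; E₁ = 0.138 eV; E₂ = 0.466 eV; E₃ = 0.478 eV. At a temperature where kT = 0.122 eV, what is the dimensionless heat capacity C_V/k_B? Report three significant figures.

Eᵢ/kT = 0.19262, 1.1311, 3.8197, 3.9180.
Z = Σ e^(−Eᵢ/kT) = e^(−0.19262) + e^(−1.1311) + e^(−3.8197) + e^(−3.9180) = 0.82480 + 0.32268 + 0.021934 + 0.019881 = 1.1893.
⟨E⟩ = 0.070325 eV, ⟨E²⟩ = 0.013374 eV².
C_V/k_B = (⟨E²⟩ − ⟨E⟩²)/(kT)² = (0.013374 − 0.0049456)/0.014884 = 0.566.

0.566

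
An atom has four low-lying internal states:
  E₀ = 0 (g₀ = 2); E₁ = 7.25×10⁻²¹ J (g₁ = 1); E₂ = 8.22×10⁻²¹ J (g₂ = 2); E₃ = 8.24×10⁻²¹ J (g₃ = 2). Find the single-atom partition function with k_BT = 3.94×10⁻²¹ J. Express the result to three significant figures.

Eᵢ/kT = 0, 1.8401, 2.0863, 2.0914.
Z = Σ gᵢe^(−Eᵢ/kT) = 2·e^(−0) + 1·e^(−1.8401) + 2·e^(−2.0863) + 2·e^(−2.0914) = 2.0000 + 0.15880 + 0.24829 + 0.24703 = 2.6541.

Z = 2.65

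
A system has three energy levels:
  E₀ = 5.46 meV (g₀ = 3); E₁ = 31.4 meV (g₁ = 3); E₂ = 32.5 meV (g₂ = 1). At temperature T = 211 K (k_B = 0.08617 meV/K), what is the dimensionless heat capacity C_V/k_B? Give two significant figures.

0.38

k_BT = 0.08617 × 211 K = 18.18 meV.
Eᵢ/kT = 0.3003, 1.727, 1.788.
Z = Σ gᵢe^(−Eᵢ/kT) = 3·e^(−0.3003) + 3·e^(−1.727) + 1·e^(−1.788) = 2.222 + 0.5335 + 0.1673 = 2.923.
⟨E⟩ = 11.74 meV, ⟨E²⟩ = 263.1 meV².
C_V/k_B = (⟨E²⟩ − ⟨E⟩²)/(kT)² = (263.1 − 137.8)/330.5 = 0.38.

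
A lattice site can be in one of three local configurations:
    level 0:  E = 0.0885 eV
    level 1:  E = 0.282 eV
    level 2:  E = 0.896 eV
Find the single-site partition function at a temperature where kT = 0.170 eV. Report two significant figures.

Z = 0.79

Eᵢ/kT = 0.5206, 1.659, 5.271.
Z = Σ e^(−Eᵢ/kT) = e^(−0.5206) + e^(−1.659) + e^(−5.271) = 0.5942 + 0.1903 + 0.005138 = 0.7896.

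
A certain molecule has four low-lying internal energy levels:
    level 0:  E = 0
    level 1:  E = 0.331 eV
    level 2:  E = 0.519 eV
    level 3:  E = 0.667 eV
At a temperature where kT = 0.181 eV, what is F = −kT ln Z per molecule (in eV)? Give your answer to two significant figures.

-0.039 eV

Eᵢ/kT = 0, 1.829, 2.867, 3.685.
Z = Σ e^(−Eᵢ/kT) = e^(−0) + e^(−1.829) + e^(−2.867) + e^(−3.685) = 1.000 + 0.1606 + 0.05687 + 0.02510 = 1.243.
F = −kT ln Z = −0.181 × ln(1.243) = −0.181 × 0.2175 = -0.039 eV.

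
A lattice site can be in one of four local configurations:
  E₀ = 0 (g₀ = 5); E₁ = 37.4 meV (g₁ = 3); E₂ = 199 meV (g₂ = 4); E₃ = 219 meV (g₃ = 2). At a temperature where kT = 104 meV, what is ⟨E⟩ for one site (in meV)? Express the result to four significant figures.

31.42 meV

Eᵢ/kT = 0, 0.359615, 1.91346, 2.10577.
Z = Σ gᵢe^(−Eᵢ/kT) = 5·e^(−0) + 3·e^(−0.359615) + 4·e^(−1.91346) + 2·e^(−2.10577) = 5.00000 + 2.09383 + 0.590276 + 0.243504 = 7.92761.
⟨E⟩ = Σ Eᵢ gᵢe^(−Eᵢ/kT) / Z = (0·5.00000 + 37.4·2.09383 + 199·0.590276 + 219·0.243504) / 7.92761 = 31.42 meV.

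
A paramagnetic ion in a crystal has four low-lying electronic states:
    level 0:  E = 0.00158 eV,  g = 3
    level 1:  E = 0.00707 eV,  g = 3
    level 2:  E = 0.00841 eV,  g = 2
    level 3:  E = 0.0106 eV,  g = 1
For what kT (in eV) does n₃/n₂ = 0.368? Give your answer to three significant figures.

n₃/n₂ = (g₃/g₂) exp[−(E₃−E₂)/kT] = 0.368.
⇒ (E₃−E₂)/kT = ln((1/2)/0.368) = ln(1.3587) = 0.30653.
kT = 0.00219 eV / 0.30653 = 0.00714 eV.

0.00714 eV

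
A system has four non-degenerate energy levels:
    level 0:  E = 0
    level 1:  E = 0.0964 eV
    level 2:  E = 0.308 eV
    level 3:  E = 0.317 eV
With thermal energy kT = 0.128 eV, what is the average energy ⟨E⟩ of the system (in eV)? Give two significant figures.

0.061 eV

Eᵢ/kT = 0, 0.7531, 2.406, 2.477.
Z = Σ e^(−Eᵢ/kT) = e^(−0) + e^(−0.7531) + e^(−2.406) + e^(−2.477) = 1.000 + 0.4709 + 0.09018 + 0.08399 = 1.645.
⟨E⟩ = Σ Eᵢ e^(−Eᵢ/kT) / Z = (0·1.000 + 0.0964·0.4709 + 0.308·0.09018 + 0.317·0.08399) / 1.645 = 0.061 eV.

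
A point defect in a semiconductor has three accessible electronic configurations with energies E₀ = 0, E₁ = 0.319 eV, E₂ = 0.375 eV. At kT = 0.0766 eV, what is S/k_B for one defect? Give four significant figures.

Eᵢ/kT = 0, 4.16449, 4.89556.
Z = Σ e^(−Eᵢ/kT) = e^(−0) + e^(−4.16449) + e^(−4.89556) = 1.00000 + 0.0155376 + 0.00747972 = 1.02302.
⟨E⟩ = Σ EᵢPᵢ = 0.00758674 eV.
S/k_B = ln Z + ⟨E⟩/kT = ln(1.02302) + 0.00758674/0.0766 = 0.0227590 + 0.0990436 = 0.1218.

0.1218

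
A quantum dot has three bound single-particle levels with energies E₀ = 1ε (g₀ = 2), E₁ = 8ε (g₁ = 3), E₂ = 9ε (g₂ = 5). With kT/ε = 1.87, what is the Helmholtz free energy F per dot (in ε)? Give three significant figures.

Eᵢ/kT = 0.53476, 4.2781, 4.8128.
Z = Σ gᵢe^(−Eᵢ/kT) = 2·e^(−0.53476) + 3·e^(−4.2781) + 5·e^(−4.8128) = 1.1716 + 0.041607 + 0.040625 = 1.2538.
F = −kT ln Z = −1.87 × ln(1.2538) = −1.87 × 0.22618 = -0.423 ε.

-0.423 ε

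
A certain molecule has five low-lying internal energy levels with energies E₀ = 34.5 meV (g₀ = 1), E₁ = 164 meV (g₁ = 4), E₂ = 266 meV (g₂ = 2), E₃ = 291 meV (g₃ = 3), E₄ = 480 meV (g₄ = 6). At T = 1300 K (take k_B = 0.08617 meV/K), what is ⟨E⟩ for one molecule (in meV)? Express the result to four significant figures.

153.9 meV

k_BT = 0.08617 × 1300 K = 112.021 meV.
Eᵢ/kT = 0.307978, 1.46401, 2.37455, 2.59773, 4.28491.
Z = Σ gᵢe^(−Eᵢ/kT) = 1·e^(−0.307978) + 4·e^(−1.46401) + 2·e^(−2.37455) + 3·e^(−2.59773) + 6·e^(−4.28491) = 0.734931 + 0.925227 + 0.186113 + 0.223327 + 0.0826492 = 2.15225.
⟨E⟩ = Σ Eᵢ gᵢe^(−Eᵢ/kT) / Z = (34.5·0.734931 + 164·0.925227 + 266·0.186113 + 291·0.223327 + 480·0.0826492) / 2.15225 = 153.9 meV.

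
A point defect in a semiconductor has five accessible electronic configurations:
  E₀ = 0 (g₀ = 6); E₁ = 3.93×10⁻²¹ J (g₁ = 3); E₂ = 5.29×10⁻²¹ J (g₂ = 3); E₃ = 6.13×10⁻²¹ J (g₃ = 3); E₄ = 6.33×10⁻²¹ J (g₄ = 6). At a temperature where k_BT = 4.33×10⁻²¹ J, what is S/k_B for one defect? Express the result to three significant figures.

Eᵢ/kT = 0, 0.90762, 1.2217, 1.4157, 1.4619.
Z = Σ gᵢe^(−Eᵢ/kT) = 6·e^(−0) + 3·e^(−0.90762) + 3·e^(−1.2217) + 3·e^(−1.4157) + 6·e^(−1.4619) = 6.0000 + 1.2105 + 0.88419 + 0.72827 + 1.3908 = 10.214.
⟨E⟩ = Σ EᵢPᵢ = 2.2227 ×10⁻²¹ J.
S/k_B = ln Z + ⟨E⟩/kT = ln(10.214) + 2.2227/4.33 = 2.3238 + 0.51333 = 2.84.

2.84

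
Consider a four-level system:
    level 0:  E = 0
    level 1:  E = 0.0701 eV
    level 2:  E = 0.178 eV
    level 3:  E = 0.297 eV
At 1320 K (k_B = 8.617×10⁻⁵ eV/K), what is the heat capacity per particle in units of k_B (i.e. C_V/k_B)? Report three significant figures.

k_BT = 8.617×10⁻⁵ × 1320 K = 0.11374 eV.
Eᵢ/kT = 0, 0.61632, 1.5650, 2.6112.
Z = Σ e^(−Eᵢ/kT) = e^(−0) + e^(−0.61632) + e^(−1.5650) + e^(−2.6112) = 1.0000 + 0.53993 + 0.20909 + 0.073446 = 1.8225.
⟨E⟩ = 0.053158 eV, ⟨E²⟩ = 0.0086456 eV².
C_V/k_B = (⟨E²⟩ − ⟨E⟩²)/(kT)² = (0.0086456 − 0.0028258)/0.012937 = 0.450.

0.450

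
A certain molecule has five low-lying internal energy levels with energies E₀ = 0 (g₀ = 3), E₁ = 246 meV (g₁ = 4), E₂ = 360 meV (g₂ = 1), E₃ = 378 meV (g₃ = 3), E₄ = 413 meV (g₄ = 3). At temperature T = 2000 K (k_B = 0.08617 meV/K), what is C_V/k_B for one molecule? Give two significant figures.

k_BT = 0.08617 × 2000 K = 172.3 meV.
Eᵢ/kT = 0, 1.428, 2.089, 2.194, 2.397.
Z = Σ gᵢe^(−Eᵢ/kT) = 3·e^(−0) + 4·e^(−1.428) + 1·e^(−2.089) + 3·e^(−2.194) + 3·e^(−2.397) = 3.000 + 0.9592 + 0.1238 + 0.3344 + 0.2730 = 4.690.
⟨E⟩ = 110.8 meV, ⟨E²⟩ = 35910 meV².
C_V/k_B = (⟨E²⟩ − ⟨E⟩²)/(kT)² = (35910 − 12280)/29690 = 0.80.

0.80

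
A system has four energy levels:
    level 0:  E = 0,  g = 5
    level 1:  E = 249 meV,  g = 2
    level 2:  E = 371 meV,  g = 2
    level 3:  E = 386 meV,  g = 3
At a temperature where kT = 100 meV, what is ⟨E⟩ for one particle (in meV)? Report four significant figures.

15.89 meV

Eᵢ/kT = 0, 2.49000, 3.71000, 3.86000.
Z = Σ gᵢe^(−Eᵢ/kT) = 5·e^(−0) + 2·e^(−2.49000) + 2·e^(−3.71000) + 3·e^(−3.86000) = 5.00000 + 0.165820 + 0.0489550 + 0.0632040 = 5.27798.
⟨E⟩ = Σ Eᵢ gᵢe^(−Eᵢ/kT) / Z = (0·5.00000 + 249·0.165820 + 371·0.0489550 + 386·0.0632040) / 5.27798 = 15.89 meV.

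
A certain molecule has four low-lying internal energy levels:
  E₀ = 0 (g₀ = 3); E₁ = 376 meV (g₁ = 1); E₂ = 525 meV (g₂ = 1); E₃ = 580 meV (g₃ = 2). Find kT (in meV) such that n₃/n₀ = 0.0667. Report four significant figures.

251.9 meV

n₃/n₀ = (g₃/g₀) exp[−(E₃−E₀)/kT] = 0.0667.
⇒ (E₃−E₀)/kT = ln((2/3)/0.0667) = ln(9.99500) = 2.30208.
kT = 580 meV / 2.30208 = 251.9 meV.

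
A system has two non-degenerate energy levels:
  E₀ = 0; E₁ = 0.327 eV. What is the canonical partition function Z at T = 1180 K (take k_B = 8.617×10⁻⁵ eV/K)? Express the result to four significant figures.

Z = 1.040

k_BT = 8.617×10⁻⁵ × 1180 K = 0.101681 eV.
Eᵢ/kT = 0, 3.21594.
Z = Σ e^(−Eᵢ/kT) = e^(−0) + e^(−3.21594) = 1.00000 + 0.0401176 = 1.04012.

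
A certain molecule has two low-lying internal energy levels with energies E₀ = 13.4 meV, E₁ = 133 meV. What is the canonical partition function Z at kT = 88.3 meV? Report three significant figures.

Eᵢ/kT = 0.15176, 1.5062.
Z = Σ e^(−Eᵢ/kT) = e^(−0.15176) + e^(−1.5062) = 0.85919 + 0.22175 = 1.0809.

Z = 1.08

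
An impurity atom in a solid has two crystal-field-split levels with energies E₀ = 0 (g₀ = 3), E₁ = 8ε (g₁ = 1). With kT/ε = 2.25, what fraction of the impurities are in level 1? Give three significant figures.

Eᵢ/kT = 0, 3.5556.
Z = Σ gᵢe^(−Eᵢ/kT) = 3·e^(−0) + 1·e^(−3.5556) = 3.0000 + 0.028564 = 3.0286.
P₁ = g₁ e^(−E₁/kT) / Z = 0.028564/3.0286 = 0.00943.

0.00943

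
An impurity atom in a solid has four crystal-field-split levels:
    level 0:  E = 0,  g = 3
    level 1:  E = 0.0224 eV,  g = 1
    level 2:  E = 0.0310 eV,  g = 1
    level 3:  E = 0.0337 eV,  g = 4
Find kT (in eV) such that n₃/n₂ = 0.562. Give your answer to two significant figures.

n₃/n₂ = (g₃/g₂) exp[−(E₃−E₂)/kT] = 0.562.
⇒ (E₃−E₂)/kT = ln((4/1)/0.562) = ln(7.117) = 1.962.
kT = 0.0027 eV / 1.962 = 0.0014 eV.

0.0014 eV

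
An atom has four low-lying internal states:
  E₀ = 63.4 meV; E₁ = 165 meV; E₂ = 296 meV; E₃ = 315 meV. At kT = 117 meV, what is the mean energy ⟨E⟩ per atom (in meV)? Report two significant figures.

Eᵢ/kT = 0.5419, 1.410, 2.530, 2.692.
Z = Σ e^(−Eᵢ/kT) = e^(−0.5419) + e^(−1.410) + e^(−2.530) + e^(−2.692) = 0.5816 + 0.2441 + 0.07966 + 0.06775 = 0.9731.
⟨E⟩ = Σ Eᵢ e^(−Eᵢ/kT) / Z = (63.4·0.5816 + 165·0.2441 + 296·0.07966 + 315·0.06775) / 0.9731 = 130 meV.

130 meV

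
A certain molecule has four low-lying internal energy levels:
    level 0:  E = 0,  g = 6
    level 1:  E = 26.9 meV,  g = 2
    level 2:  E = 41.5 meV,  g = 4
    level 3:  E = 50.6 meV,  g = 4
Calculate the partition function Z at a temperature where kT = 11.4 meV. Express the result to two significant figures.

Z = 6.3

Eᵢ/kT = 0, 2.360, 3.640, 4.439.
Z = Σ gᵢe^(−Eᵢ/kT) = 6·e^(−0) + 2·e^(−2.360) + 4·e^(−3.640) + 4·e^(−4.439) = 6.000 + 0.1888 + 0.1050 + 0.04723 = 6.341.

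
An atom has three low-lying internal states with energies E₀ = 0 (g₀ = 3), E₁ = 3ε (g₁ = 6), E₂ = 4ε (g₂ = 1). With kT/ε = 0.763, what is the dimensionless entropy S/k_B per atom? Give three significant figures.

Eᵢ/kT = 0, 3.9318, 5.2425.
Z = Σ gᵢe^(−Eᵢ/kT) = 3·e^(−0) + 6·e^(−3.9318) + 1·e^(−5.2425) = 3.0000 + 0.11765 + 0.0052870 = 3.1229.
⟨E⟩ = Σ EᵢPᵢ = 0.11979 ε.
S/k_B = ln Z + ⟨E⟩/kT = ln(3.1229) + 0.11979/0.763 = 1.1388 + 0.15700 = 1.30.

1.30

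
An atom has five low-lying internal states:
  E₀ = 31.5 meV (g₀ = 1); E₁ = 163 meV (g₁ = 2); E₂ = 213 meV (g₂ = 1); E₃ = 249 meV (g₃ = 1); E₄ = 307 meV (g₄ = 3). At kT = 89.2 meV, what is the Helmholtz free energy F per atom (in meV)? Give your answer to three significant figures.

Eᵢ/kT = 0.35314, 1.8274, 2.3879, 2.7915, 3.4417.
Z = Σ gᵢe^(−Eᵢ/kT) = 1·e^(−0.35314) + 2·e^(−1.8274) + 1·e^(−2.3879) + 1·e^(−2.7915) + 3·e^(−3.4417) = 0.70248 + 0.32166 + 0.091822 + 0.061329 + 0.096031 = 1.2733.
F = −kT ln Z = −89.2 × ln(1.2733) = −89.2 × 0.24161 = -21.6 meV.

-21.6 meV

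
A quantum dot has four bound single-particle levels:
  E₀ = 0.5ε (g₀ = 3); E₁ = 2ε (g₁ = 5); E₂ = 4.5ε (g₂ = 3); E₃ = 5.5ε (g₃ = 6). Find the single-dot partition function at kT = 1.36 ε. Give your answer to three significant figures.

Eᵢ/kT = 0.36765, 1.4706, 3.3088, 4.0441.
Z = Σ gᵢe^(−Eᵢ/kT) = 3·e^(−0.36765) + 5·e^(−1.4706) + 3·e^(−3.3088) + 6·e^(−4.0441) = 2.0771 + 1.1489 + 0.10968 + 0.10515 = 3.4408.

Z = 3.44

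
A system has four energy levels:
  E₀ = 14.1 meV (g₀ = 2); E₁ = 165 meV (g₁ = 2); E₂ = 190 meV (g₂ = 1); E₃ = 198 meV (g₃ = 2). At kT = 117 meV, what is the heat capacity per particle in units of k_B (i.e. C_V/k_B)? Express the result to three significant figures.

0.483

Eᵢ/kT = 0.12051, 1.4103, 1.6239, 1.6923.
Z = Σ gᵢe^(−Eᵢ/kT) = 2·e^(−0.12051) + 2·e^(−1.4103) + 1·e^(−1.6239) + 2·e^(−1.6923) = 1.7729 + 0.48814 + 0.19713 + 0.36819 = 2.8264.
⟨E⟩ = 76.386 meV, ⟨E²⟩ = 12452 meV².
C_V/k_B = (⟨E²⟩ − ⟨E⟩²)/(kT)² = (12452 − 5834.8)/13689 = 0.483.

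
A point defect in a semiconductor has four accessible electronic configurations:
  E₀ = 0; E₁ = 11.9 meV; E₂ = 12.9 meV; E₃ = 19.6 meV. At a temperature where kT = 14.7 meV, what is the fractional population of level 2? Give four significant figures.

0.1957

Eᵢ/kT = 0, 0.809524, 0.877551, 1.33333.
Z = Σ e^(−Eᵢ/kT) = e^(−0) + e^(−0.809524) + e^(−0.877551) + e^(−1.33333) = 1.00000 + 0.445070 + 0.415800 + 0.263598 = 2.12447.
P₂ = e^(−E₂/kT) / Z = 0.415800/2.12447 = 0.1957.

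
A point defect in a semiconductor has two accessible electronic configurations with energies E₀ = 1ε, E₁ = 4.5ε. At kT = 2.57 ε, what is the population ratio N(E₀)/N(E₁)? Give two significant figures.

3.9

n₀/n₁ = exp[−(E₀−E₁)/kT] = exp(−(-3.5ε)/(2.57ε)) = exp(1.362) = 3.9.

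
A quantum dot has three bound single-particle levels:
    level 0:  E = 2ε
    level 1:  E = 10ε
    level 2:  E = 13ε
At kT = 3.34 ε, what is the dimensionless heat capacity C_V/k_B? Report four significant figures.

Eᵢ/kT = 0.598802, 2.99401, 3.89222.
Z = Σ e^(−Eᵢ/kT) = e^(−0.598802) + e^(−2.99401) + e^(−3.89222) = 0.549470 + 0.0500862 + 0.0204000 = 0.619956.
⟨E⟩ = 3.00828 ε, ⟨E²⟩ = 17.1853 ε².
C_V/k_B = (⟨E²⟩ − ⟨E⟩²)/(kT)² = (17.1853 − 9.04975)/11.1556 = 0.7293.

0.7293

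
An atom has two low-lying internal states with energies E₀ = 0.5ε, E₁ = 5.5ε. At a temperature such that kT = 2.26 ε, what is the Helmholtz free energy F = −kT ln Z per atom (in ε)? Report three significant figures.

Eᵢ/kT = 0.22124, 2.4336.
Z = Σ e^(−Eᵢ/kT) = e^(−0.22124) + e^(−2.4336) = 0.80152 + 0.087720 = 0.88924.
F = −kT ln Z = −2.26 × ln(0.88924) = −2.26 × -0.11739 = 0.265 ε.

0.265 ε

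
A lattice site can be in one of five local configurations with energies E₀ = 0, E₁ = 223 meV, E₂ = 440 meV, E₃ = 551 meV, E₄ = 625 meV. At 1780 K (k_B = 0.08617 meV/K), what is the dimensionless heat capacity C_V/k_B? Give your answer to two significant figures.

0.95

k_BT = 0.08617 × 1780 K = 153.4 meV.
Eᵢ/kT = 0, 1.454, 2.868, 3.592, 4.074.
Z = Σ e^(−Eᵢ/kT) = e^(−0) + e^(−1.454) + e^(−2.868) + e^(−3.592) + e^(−4.074) = 1.000 + 0.2336 + 0.05681 + 0.02754 + 0.01701 = 1.335.
⟨E⟩ = 77.07 meV, ⟨E²⟩ = 28180 meV².
C_V/k_B = (⟨E²⟩ − ⟨E⟩²)/(kT)² = (28180 − 5940)/23530 = 0.95.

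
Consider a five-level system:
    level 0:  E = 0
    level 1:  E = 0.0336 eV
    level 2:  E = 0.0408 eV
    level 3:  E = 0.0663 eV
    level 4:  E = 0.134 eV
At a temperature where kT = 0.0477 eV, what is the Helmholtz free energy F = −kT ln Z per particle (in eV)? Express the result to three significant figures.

-0.0382 eV

Eᵢ/kT = 0, 0.70440, 0.85535, 1.3899, 2.8092.
Z = Σ e^(−Eᵢ/kT) = e^(−0) + e^(−0.70440) + e^(−0.85535) + e^(−1.3899) + e^(−2.8092) = 1.0000 + 0.49441 + 0.42513 + 0.24910 + 0.060253 = 2.2289.
F = −kT ln Z = −0.0477 × ln(2.2289) = −0.0477 × 0.80151 = -0.0382 eV.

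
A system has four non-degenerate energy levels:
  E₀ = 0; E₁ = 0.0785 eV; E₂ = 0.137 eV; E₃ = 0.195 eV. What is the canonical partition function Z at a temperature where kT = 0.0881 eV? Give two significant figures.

Eᵢ/kT = 0, 0.8910, 1.555, 2.213.
Z = Σ e^(−Eᵢ/kT) = e^(−0) + e^(−0.8910) + e^(−1.555) + e^(−2.213) = 1.000 + 0.4102 + 0.2112 + 0.1094 = 1.731.

Z = 1.7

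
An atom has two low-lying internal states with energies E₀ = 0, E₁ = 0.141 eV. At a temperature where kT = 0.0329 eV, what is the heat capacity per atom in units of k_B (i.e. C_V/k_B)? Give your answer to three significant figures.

Eᵢ/kT = 0, 4.2857.
Z = Σ e^(−Eᵢ/kT) = e^(−0) + e^(−4.2857) = 1.0000 + 0.013764 = 1.0138.
⟨E⟩ = 0.0019143 eV, ⟨E²⟩ = 0.00026992 eV².
C_V/k_B = (⟨E²⟩ − ⟨E⟩²)/(kT)² = (0.00026992 − 0.0000036645)/0.0010824 = 0.246.

0.246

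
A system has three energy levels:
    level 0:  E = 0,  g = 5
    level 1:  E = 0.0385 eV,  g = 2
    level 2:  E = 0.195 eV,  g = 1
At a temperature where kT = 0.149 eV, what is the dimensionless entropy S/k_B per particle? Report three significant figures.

Eᵢ/kT = 0, 0.25839, 1.3087.
Z = Σ gᵢe^(−Eᵢ/kT) = 5·e^(−0) + 2·e^(−0.25839) + 1·e^(−1.3087) = 5.0000 + 1.5446 + 0.27017 = 6.8148.
⟨E⟩ = Σ EᵢPᵢ = 0.016457 eV.
S/k_B = ln Z + ⟨E⟩/kT = ln(6.8148) + 0.016457/0.149 = 1.9191 + 0.11045 = 2.03.

2.03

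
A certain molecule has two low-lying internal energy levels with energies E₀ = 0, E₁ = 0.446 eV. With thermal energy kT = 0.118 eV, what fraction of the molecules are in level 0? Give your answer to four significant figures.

Eᵢ/kT = 0, 3.77966.
Z = Σ e^(−Eᵢ/kT) = e^(−0) + e^(−3.77966) = 1.00000 + 0.0228305 = 1.02283.
P₀ = e^(−E₀/kT) / Z = 1.00000/1.02283 = 0.9777.

0.9777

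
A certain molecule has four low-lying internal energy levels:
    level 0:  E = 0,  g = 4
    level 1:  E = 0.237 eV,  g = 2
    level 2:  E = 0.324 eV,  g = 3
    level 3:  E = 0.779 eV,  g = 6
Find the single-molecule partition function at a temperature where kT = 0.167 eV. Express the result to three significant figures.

Z = 4.97

Eᵢ/kT = 0, 1.4192, 1.9401, 4.6647.
Z = Σ gᵢe^(−Eᵢ/kT) = 4·e^(−0) + 2·e^(−1.4192) + 3·e^(−1.9401) + 6·e^(−4.6647) = 4.0000 + 0.48381 + 0.43107 + 0.056532 = 4.9714.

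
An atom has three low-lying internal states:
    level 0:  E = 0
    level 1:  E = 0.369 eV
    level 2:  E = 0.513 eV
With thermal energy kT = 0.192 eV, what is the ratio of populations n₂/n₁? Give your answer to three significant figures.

n₂/n₁ = exp[−(E₂−E₁)/kT] = exp(−(0.144 eV)/(0.192 eV)) = exp(-0.75000) = 0.472.

0.472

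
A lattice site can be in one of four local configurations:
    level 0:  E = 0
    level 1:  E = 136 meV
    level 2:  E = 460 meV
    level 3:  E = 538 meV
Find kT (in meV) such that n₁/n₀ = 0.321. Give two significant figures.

n₁/n₀ = exp[−(E₁−E₀)/kT] = 0.321.
⇒ (E₁−E₀)/kT = ln(1/0.321) = ln(3.115) = 1.136.
kT = 136 meV / 1.136 = 120 meV.

120 meV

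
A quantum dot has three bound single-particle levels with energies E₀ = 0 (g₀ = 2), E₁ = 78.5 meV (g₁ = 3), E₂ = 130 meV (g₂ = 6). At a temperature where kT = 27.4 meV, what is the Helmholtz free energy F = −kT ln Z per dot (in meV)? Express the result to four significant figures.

Eᵢ/kT = 0, 2.86496, 4.74453.
Z = Σ gᵢe^(−Eᵢ/kT) = 2·e^(−0) + 3·e^(−2.86496) + 6·e^(−4.74453) = 2.00000 + 0.170956 + 0.0521949 = 2.22315.
F = −kT ln Z = −27.4 × ln(2.22315) = −27.4 × 0.798925 = -21.89 meV.

-21.89 meV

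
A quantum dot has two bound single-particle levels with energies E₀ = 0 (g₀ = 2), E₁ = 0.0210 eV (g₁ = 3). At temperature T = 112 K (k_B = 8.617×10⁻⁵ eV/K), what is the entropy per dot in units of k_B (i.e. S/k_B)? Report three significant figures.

k_BT = 8.617×10⁻⁵ × 112 K = 0.0096510 eV.
Eᵢ/kT = 0, 2.1759.
Z = Σ gᵢe^(−Eᵢ/kT) = 2·e^(−0) + 3·e^(−2.1759) = 2.0000 + 0.34052 = 2.3405.
⟨E⟩ = Σ EᵢPᵢ = 0.0030553 eV.
S/k_B = ln Z + ⟨E⟩/kT = ln(2.3405) + 0.0030553/0.0096510 = 0.85036 + 0.31658 = 1.17.

1.17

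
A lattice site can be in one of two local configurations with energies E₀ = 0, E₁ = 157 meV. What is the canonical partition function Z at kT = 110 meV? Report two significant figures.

Eᵢ/kT = 0, 1.427.
Z = Σ e^(−Eᵢ/kT) = e^(−0) + e^(−1.427) = 1.000 + 0.2400 = 1.240.

Z = 1.2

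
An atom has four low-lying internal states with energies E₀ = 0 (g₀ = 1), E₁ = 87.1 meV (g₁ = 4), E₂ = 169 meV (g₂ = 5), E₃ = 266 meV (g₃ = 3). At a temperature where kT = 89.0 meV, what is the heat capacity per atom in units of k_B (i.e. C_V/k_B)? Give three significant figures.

Eᵢ/kT = 0, 0.97865, 1.8989, 2.9888.
Z = Σ gᵢe^(−Eᵢ/kT) = 1·e^(−0) + 4·e^(−0.97865) + 5·e^(−1.8989) + 3·e^(−2.9888) = 1.0000 + 1.5033 + 0.74867 + 0.15104 = 3.4030.
⟨E⟩ = 87.464 meV, ⟨E²⟩ = 12775 meV².
C_V/k_B = (⟨E²⟩ − ⟨E⟩²)/(kT)² = (12775 − 7650.0)/7921.0 = 0.647.

0.647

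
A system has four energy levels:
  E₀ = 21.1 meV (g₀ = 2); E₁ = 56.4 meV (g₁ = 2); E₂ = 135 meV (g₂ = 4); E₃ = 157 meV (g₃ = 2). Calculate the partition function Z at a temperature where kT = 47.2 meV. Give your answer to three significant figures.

Eᵢ/kT = 0.44703, 1.1949, 2.8602, 3.3263.
Z = Σ gᵢe^(−Eᵢ/kT) = 2·e^(−0.44703) + 2·e^(−1.1949) + 4·e^(−2.8602) + 2·e^(−3.3263) = 1.2790 + 0.60547 + 0.22903 + 0.071852 = 2.1854.

Z = 2.19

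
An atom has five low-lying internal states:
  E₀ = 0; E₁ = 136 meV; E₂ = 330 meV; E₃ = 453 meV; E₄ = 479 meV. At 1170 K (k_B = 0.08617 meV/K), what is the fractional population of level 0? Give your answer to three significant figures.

k_BT = 0.08617 × 1170 K = 100.82 meV.
Eᵢ/kT = 0, 1.3489, 3.2732, 4.4932, 4.7510.
Z = Σ e^(−Eᵢ/kT) = e^(−0) + e^(−1.3489) + e^(−3.2732) + e^(−4.4932) + e^(−4.7510) = 1.0000 + 0.25953 + 0.037885 + 0.011185 + 0.0086430 = 1.3172.
P₀ = e^(−E₀/kT) / Z = 1.0000/1.3172 = 0.759.

0.759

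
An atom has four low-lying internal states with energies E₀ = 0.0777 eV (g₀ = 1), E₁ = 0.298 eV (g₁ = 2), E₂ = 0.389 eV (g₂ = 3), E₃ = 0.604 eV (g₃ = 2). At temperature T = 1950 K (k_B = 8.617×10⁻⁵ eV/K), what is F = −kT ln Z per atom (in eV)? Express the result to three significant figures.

-0.0467 eV

k_BT = 8.617×10⁻⁵ × 1950 K = 0.16803 eV.
Eᵢ/kT = 0.46242, 1.7735, 2.3151, 3.5946.
Z = Σ gᵢe^(−Eᵢ/kT) = 1·e^(−0.46242) + 2·e^(−1.7735) + 3·e^(−2.3151) + 2·e^(−3.5946) = 0.62976 + 0.33948 + 0.29627 + 0.054943 = 1.3205.
F = −kT ln Z = −0.16803 × ln(1.3205) = −0.16803 × 0.27801 = -0.0467 eV.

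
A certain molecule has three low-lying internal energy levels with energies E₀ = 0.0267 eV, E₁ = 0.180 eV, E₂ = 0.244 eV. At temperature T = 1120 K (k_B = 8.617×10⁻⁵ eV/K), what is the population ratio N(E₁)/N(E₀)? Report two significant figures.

0.20

k_BT = 8.617×10⁻⁵ × 1120 K = 0.09651 eV.
n₁/n₀ = exp[−(E₁−E₀)/kT] = exp(−(0.1533 eV)/(0.09651 eV)) = exp(-1.588) = 0.20.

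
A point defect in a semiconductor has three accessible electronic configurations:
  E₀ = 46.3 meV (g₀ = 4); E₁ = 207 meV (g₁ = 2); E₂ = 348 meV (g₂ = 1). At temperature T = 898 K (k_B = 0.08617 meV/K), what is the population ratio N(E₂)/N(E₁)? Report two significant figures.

k_BT = 0.08617 × 898 K = 77.38 meV.
n₂/n₁ = (g₂/g₁) exp[−(E₂−E₁)/kT] = (1/2) × exp(−(141 meV)/(77.38 meV)) = (1/2) × exp(-1.822) = 0.081.

0.081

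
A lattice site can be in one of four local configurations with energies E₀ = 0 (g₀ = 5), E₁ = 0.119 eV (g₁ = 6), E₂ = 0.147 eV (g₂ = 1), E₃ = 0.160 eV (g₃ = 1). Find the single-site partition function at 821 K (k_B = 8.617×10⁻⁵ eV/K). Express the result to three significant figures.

Z = 6.35

k_BT = 8.617×10⁻⁵ × 821 K = 0.070746 eV.
Eᵢ/kT = 0, 1.6821, 2.0779, 2.2616.
Z = Σ gᵢe^(−Eᵢ/kT) = 5·e^(−0) + 6·e^(−1.6821) + 1·e^(−2.0779) + 1·e^(−2.2616) = 5.0000 + 1.1159 + 0.12519 + 0.10418 = 6.3453.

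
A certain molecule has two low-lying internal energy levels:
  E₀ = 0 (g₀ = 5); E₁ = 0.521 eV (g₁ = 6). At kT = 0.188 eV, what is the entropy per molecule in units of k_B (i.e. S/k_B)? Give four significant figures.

1.875

Eᵢ/kT = 0, 2.77128.
Z = Σ gᵢe^(−Eᵢ/kT) = 5·e^(−0) + 6·e^(−2.77128) = 5.00000 + 0.375491 = 5.37549.
⟨E⟩ = Σ EᵢPᵢ = 0.0363931 eV.
S/k_B = ln Z + ⟨E⟩/kT = ln(5.37549) + 0.0363931/0.188 = 1.68185 + 0.193580 = 1.875.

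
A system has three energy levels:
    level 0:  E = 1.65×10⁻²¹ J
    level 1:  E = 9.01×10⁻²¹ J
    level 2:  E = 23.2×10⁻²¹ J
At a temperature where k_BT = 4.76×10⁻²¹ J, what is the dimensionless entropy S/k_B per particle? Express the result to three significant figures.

0.511

Eᵢ/kT = 0.34664, 1.8929, 4.8739.
Z = Σ e^(−Eᵢ/kT) = e^(−0.34664) + e^(−1.8929) + e^(−4.8739) = 0.70706 + 0.15063 + 0.0076435 = 0.86533.
⟨E⟩ = Σ EᵢPᵢ = 3.1215 ×10⁻²¹ J.
S/k_B = ln Z + ⟨E⟩/kT = ln(0.86533) + 3.1215/4.76 = -0.14464 + 0.65578 = 0.511.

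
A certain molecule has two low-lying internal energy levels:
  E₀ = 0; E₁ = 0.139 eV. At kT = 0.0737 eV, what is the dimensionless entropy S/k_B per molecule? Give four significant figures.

Eᵢ/kT = 0, 1.88602.
Z = Σ e^(−Eᵢ/kT) = e^(−0) + e^(−1.88602) = 1.00000 + 0.151674 = 1.15167.
⟨E⟩ = Σ EᵢPᵢ = 0.0183062 eV.
S/k_B = ln Z + ⟨E⟩/kT = ln(1.15167) + 0.0183062/0.0737 = 0.141213 + 0.248388 = 0.3896.

0.3896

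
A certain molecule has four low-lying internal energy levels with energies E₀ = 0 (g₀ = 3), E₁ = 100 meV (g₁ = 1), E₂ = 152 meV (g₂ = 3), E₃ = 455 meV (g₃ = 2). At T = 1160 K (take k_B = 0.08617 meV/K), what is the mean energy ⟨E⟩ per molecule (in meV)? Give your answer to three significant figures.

36.1 meV

k_BT = 0.08617 × 1160 K = 99.957 meV.
Eᵢ/kT = 0, 1.0004, 1.5207, 4.5520.
Z = Σ gᵢe^(−Eᵢ/kT) = 3·e^(−0) + 1·e^(−1.0004) + 3·e^(−1.5207) + 2·e^(−4.5520) = 3.0000 + 0.36773 + 0.65568 + 0.021092 = 4.0445.
⟨E⟩ = Σ Eᵢ gᵢe^(−Eᵢ/kT) / Z = (0·3.0000 + 100·0.36773 + 152·0.65568 + 455·0.021092) / 4.0445 = 36.1 meV.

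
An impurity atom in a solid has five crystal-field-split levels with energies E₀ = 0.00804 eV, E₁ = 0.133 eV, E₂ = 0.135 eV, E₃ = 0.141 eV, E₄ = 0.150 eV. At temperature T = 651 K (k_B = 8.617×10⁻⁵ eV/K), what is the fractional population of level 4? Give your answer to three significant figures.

k_BT = 8.617×10⁻⁵ × 651 K = 0.056097 eV.
Eᵢ/kT = 0.14332, 2.3709, 2.4065, 2.5135, 2.6739.
Z = Σ e^(−Eᵢ/kT) = e^(−0.14332) + e^(−2.3709) + e^(−2.4065) + e^(−2.5135) + e^(−2.6739) = 0.86648 + 0.093397 + 0.090130 + 0.080984 + 0.068983 = 1.2000.
P₄ = e^(−E₄/kT) / Z = 0.068983/1.2000 = 0.0575.

0.0575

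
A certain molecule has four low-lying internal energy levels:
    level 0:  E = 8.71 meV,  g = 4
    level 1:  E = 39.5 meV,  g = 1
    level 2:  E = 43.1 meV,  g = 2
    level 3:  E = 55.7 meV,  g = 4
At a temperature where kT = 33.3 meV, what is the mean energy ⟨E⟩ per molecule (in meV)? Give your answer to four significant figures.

22.28 meV

Eᵢ/kT = 0.261562, 1.18619, 1.29429, 1.67267.
Z = Σ gᵢe^(−Eᵢ/kT) = 4·e^(−0.261562) + 1·e^(−1.18619) + 2·e^(−1.29429) + 4·e^(−1.67267) = 3.07939 + 0.305383 + 0.548185 + 0.750980 = 4.68394.
⟨E⟩ = Σ Eᵢ gᵢe^(−Eᵢ/kT) / Z = (8.71·3.07939 + 39.5·0.305383 + 43.1·0.548185 + 55.7·0.750980) / 4.68394 = 22.28 meV.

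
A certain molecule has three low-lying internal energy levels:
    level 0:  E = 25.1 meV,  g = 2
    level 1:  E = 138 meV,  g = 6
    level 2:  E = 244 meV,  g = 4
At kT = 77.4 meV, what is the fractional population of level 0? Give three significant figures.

Eᵢ/kT = 0.32429, 1.7829, 3.1525.
Z = Σ gᵢe^(−Eᵢ/kT) = 2·e^(−0.32429) + 6·e^(−1.7829) + 4·e^(−3.1525) = 1.4461 + 1.0089 + 0.17098 = 2.6260.
P₀ = g₀ e^(−E₀/kT) / Z = 1.4461/2.6260 = 0.551.

0.551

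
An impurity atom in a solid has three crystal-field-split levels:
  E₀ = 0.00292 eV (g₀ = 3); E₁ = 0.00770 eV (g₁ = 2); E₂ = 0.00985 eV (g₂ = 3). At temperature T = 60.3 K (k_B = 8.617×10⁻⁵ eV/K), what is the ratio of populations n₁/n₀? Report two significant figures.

k_BT = 8.617×10⁻⁵ × 60.3 K = 0.005196 eV.
n₁/n₀ = (g₁/g₀) exp[−(E₁−E₀)/kT] = (2/3) × exp(−(0.00478 eV)/(0.005196 eV)) = (2/3) × exp(-0.9199) = 0.27.

0.27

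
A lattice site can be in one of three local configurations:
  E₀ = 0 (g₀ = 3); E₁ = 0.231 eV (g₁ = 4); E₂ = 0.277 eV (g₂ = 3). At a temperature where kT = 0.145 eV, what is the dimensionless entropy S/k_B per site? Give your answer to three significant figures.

1.95

Eᵢ/kT = 0, 1.5931, 1.9103.
Z = Σ gᵢe^(−Eᵢ/kT) = 3·e^(−0) + 4·e^(−1.5931) + 3·e^(−1.9103) = 3.0000 + 0.81318 + 0.44411 = 4.2573.
⟨E⟩ = Σ EᵢPᵢ = 0.073019 eV.
S/k_B = ln Z + ⟨E⟩/kT = ln(4.2573) + 0.073019/0.145 = 1.4486 + 0.50358 = 1.95.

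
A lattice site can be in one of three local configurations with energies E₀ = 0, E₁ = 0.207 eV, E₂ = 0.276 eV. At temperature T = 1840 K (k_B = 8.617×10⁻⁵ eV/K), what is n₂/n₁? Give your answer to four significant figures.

0.6471

k_BT = 8.617×10⁻⁵ × 1840 K = 0.158553 eV.
n₂/n₁ = exp[−(E₂−E₁)/kT] = exp(−(0.069 eV)/(0.158553 eV)) = exp(-0.435186) = 0.6471.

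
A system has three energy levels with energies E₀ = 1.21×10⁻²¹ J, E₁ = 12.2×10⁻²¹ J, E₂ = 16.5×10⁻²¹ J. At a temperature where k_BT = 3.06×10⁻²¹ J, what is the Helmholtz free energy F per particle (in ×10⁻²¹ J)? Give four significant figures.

1.107 ×10⁻²¹ J

Eᵢ/kT = 0.395425, 3.98693, 5.39216.
Z = Σ e^(−Eᵢ/kT) = e^(−0.395425) + e^(−3.98693) + e^(−5.39216) = 0.673394 + 0.0185566 + 0.00455213 = 0.696503.
F = −kT ln Z = −3.06 × ln(0.696503) = −3.06 × -0.361683 = 1.107 ×10⁻²¹ J.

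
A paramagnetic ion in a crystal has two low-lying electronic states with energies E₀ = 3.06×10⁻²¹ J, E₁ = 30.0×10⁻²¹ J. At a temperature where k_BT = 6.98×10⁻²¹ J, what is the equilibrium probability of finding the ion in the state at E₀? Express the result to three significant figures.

Eᵢ/kT = 0.43840, 4.2980.
Z = Σ e^(−Eᵢ/kT) = e^(−0.43840) + e^(−4.2980) = 0.64507 + 0.013596 = 0.65867.
P₀ = e^(−E₀/kT) / Z = 0.64507/0.65867 = 0.979.

0.979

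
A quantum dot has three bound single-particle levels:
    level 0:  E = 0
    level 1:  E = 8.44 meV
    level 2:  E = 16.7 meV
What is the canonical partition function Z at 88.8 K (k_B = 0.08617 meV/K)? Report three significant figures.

Z = 1.44

k_BT = 0.08617 × 88.8 K = 7.6519 meV.
Eᵢ/kT = 0, 1.1030, 2.1825.
Z = Σ e^(−Eᵢ/kT) = e^(−0) + e^(−1.1030) + e^(−2.1825) = 1.0000 + 0.33187 + 0.11276 = 1.4446.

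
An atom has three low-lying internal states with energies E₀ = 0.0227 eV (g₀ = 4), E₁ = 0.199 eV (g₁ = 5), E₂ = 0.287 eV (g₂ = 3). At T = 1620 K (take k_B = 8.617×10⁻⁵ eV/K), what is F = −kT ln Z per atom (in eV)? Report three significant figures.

-0.224 eV

k_BT = 8.617×10⁻⁵ × 1620 K = 0.13960 eV.
Eᵢ/kT = 0.16261, 1.4255, 2.0559.
Z = Σ gᵢe^(−Eᵢ/kT) = 4·e^(−0.16261) + 5·e^(−1.4255) + 3·e^(−2.0559) = 3.3997 + 1.2019 + 0.38393 = 4.9855.
F = −kT ln Z = −0.13960 × ln(4.9855) = −0.13960 × 1.6065 = -0.224 eV.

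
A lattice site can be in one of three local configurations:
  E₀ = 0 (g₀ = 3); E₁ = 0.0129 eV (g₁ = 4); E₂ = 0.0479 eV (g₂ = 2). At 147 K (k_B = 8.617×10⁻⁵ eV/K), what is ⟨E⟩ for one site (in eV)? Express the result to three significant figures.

0.00464 eV

k_BT = 8.617×10⁻⁵ × 147 K = 0.012667 eV.
Eᵢ/kT = 0, 1.0184, 3.7815.
Z = Σ gᵢe^(−Eᵢ/kT) = 3·e^(−0) + 4·e^(−1.0184) + 2·e^(−3.7815) = 3.0000 + 1.4447 + 0.045577 = 4.4903.
⟨E⟩ = Σ Eᵢ gᵢe^(−Eᵢ/kT) / Z = (0·3.0000 + 0.0129·1.4447 + 0.0479·0.045577) / 4.4903 = 0.00464 eV.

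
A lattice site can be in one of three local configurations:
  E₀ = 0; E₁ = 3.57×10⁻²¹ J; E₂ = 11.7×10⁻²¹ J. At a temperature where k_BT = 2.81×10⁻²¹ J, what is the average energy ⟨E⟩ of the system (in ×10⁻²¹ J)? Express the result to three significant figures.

Eᵢ/kT = 0, 1.2705, 4.1637.
Z = Σ e^(−Eᵢ/kT) = e^(−0) + e^(−1.2705) + e^(−4.1637) = 1.0000 + 0.28069 + 0.015550 = 1.2962.
⟨E⟩ = Σ Eᵢ e^(−Eᵢ/kT) / Z = (0·1.0000 + 3.57·0.28069 + 11.7·0.015550) / 1.2962 = 0.913 ×10⁻²¹ J.

0.913 ×10⁻²¹ J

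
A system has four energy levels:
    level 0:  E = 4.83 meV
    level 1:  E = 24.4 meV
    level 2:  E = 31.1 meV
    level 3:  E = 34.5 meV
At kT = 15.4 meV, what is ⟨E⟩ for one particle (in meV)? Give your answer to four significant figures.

13.90 meV

Eᵢ/kT = 0.313636, 1.58442, 2.01948, 2.24026.
Z = Σ e^(−Eᵢ/kT) = e^(−0.313636) + e^(−1.58442) + e^(−2.01948) + e^(−2.24026) = 0.730785 + 0.205067 + 0.132724 + 0.106431 = 1.17501.
⟨E⟩ = Σ Eᵢ e^(−Eᵢ/kT) / Z = (4.83·0.730785 + 24.4·0.205067 + 31.1·0.132724 + 34.5·0.106431) / 1.17501 = 13.90 meV.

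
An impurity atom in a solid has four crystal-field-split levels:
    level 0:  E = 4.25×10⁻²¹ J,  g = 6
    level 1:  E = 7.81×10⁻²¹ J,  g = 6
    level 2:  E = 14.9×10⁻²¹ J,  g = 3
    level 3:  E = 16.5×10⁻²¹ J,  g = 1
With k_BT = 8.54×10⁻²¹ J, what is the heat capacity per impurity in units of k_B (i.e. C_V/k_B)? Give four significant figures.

0.1509

Eᵢ/kT = 0.497658, 0.914520, 1.74473, 1.93208.
Z = Σ gᵢe^(−Eᵢ/kT) = 6·e^(−0.497658) + 6·e^(−0.914520) + 3·e^(−1.74473) + 1·e^(−1.93208) = 3.64772 + 2.40425 + 0.524076 + 0.144847 = 6.72089.
⟨E⟩ = 6.61798, ⟨E²⟩ = 54.8025.
C_V/k_B = (⟨E²⟩ − ⟨E⟩²)/(kT)² = (54.8025 − 43.7977)/72.9316 = 0.1509.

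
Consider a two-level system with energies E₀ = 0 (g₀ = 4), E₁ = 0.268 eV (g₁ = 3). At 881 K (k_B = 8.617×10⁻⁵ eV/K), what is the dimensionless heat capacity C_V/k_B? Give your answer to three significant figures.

0.262

k_BT = 8.617×10⁻⁵ × 881 K = 0.075916 eV.
Eᵢ/kT = 0, 3.5302.
Z = Σ gᵢe^(−Eᵢ/kT) = 4·e^(−0) + 3·e^(−3.5302) = 4.0000 + 0.087897 = 4.0879.
⟨E⟩ = 0.0057625 eV, ⟨E²⟩ = 0.0015443 eV².
C_V/k_B = (⟨E²⟩ − ⟨E⟩²)/(kT)² = (0.0015443 − 0.000033206)/0.0057632 = 0.262.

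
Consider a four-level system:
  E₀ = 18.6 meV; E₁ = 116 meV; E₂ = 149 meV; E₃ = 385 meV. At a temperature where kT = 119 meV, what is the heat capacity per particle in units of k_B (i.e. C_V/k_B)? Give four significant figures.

0.3944

Eᵢ/kT = 0.156303, 0.974790, 1.25210, 3.23529.
Z = Σ e^(−Eᵢ/kT) = e^(−0.156303) + e^(−0.974790) + e^(−1.25210) + e^(−3.23529) = 0.855300 + 0.377272 + 0.285904 + 0.0393488 = 1.55782.
⟨E⟩ = 75.3753 meV, ⟨E²⟩ = 11267.2 meV².
C_V/k_B = (⟨E²⟩ − ⟨E⟩²)/(kT)² = (11267.2 − 5681.44)/14161.0 = 0.3944.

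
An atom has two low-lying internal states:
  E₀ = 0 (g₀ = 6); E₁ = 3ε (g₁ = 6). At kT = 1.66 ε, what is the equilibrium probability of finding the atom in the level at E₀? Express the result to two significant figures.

0.86

Eᵢ/kT = 0, 1.807.
Z = Σ gᵢe^(−Eᵢ/kT) = 6·e^(−0) + 6·e^(−1.807) = 6.000 + 0.9849 = 6.985.
P₀ = g₀ e^(−E₀/kT) / Z = 6.000/6.985 = 0.86.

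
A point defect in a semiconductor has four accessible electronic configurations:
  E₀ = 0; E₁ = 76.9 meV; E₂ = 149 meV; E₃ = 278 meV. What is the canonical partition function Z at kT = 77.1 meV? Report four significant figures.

Eᵢ/kT = 0, 0.997406, 1.93256, 3.60571.
Z = Σ e^(−Eᵢ/kT) = e^(−0) + e^(−0.997406) + e^(−1.93256) + e^(−3.60571) = 1.00000 + 0.368835 + 0.144777 + 0.0271681 = 1.54078.

Z = 1.541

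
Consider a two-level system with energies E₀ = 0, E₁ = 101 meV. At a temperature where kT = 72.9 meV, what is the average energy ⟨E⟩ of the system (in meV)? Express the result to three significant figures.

Eᵢ/kT = 0, 1.3855.
Z = Σ e^(−Eᵢ/kT) = e^(−0) + e^(−1.3855) = 1.0000 + 0.25020 = 1.2502.
⟨E⟩ = Σ Eᵢ e^(−Eᵢ/kT) / Z = (0·1.0000 + 101·0.25020) / 1.2502 = 20.2 meV.

20.2 meV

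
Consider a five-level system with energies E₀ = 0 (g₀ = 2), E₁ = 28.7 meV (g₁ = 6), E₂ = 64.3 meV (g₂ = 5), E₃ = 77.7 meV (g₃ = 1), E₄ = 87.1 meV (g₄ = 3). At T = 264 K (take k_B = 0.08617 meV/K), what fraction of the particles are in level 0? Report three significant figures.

k_BT = 0.08617 × 264 K = 22.749 meV.
Eᵢ/kT = 0, 1.2616, 2.8265, 3.4155, 3.8287.
Z = Σ gᵢe^(−Eᵢ/kT) = 2·e^(−0) + 6·e^(−1.2616) + 5·e^(−2.8265) + 1·e^(−3.4155) + 3·e^(−3.8287) = 2.0000 + 1.6992 + 0.29610 + 0.032860 + 0.065214 = 4.0934.
P₀ = g₀ e^(−E₀/kT) / Z = 2.0000/4.0934 = 0.489.

0.489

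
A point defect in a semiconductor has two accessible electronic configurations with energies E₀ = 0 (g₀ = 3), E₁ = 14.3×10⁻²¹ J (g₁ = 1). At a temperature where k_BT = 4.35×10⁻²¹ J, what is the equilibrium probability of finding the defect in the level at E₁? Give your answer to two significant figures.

Eᵢ/kT = 0, 3.287.
Z = Σ gᵢe^(−Eᵢ/kT) = 3·e^(−0) + 1·e^(−3.287) = 3.000 + 0.03737 = 3.037.
P₁ = g₁ e^(−E₁/kT) / Z = 0.03737/3.037 = 0.012.

0.012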